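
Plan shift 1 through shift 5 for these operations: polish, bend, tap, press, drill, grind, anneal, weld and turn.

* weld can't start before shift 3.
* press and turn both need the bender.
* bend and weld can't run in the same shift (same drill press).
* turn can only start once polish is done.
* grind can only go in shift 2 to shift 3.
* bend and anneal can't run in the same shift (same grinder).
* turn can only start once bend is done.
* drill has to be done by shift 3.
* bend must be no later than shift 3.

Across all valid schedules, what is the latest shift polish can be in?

Downstream work caps polish at shift 4.
polish at shift 4 is achievable: tap in shift 1, press in shift 1, bend in shift 1, drill in shift 1, turn in shift 5, grind in shift 2, polish in shift 4, weld in shift 3, anneal in shift 2.

shift 4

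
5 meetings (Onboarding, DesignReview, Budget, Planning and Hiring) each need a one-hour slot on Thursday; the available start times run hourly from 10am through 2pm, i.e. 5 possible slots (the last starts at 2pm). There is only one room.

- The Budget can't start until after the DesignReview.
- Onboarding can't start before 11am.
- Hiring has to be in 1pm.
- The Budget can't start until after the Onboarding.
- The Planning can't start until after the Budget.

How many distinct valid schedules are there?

1

Enumerating: Hiring -> 1pm; Budget -> 12pm; Onboarding -> 11am; DesignReview -> 10am; Planning -> 2pm.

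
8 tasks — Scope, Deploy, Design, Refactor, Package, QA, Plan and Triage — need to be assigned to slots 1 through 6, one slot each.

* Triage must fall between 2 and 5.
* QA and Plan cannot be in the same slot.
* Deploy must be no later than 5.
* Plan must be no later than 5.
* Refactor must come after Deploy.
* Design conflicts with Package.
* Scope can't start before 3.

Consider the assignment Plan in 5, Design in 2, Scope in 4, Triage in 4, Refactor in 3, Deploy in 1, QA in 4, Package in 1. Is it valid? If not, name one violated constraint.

Design conflicts with Package — holds.
Plan must be no later than 5 — holds.
Triage must fall between 2 and 5 — holds.
Scope can't start before 3 — holds.
QA and Plan cannot be in the same slot — holds.
Refactor must come after Deploy — holds.
Deploy must be no later than 5 — holds.

Yes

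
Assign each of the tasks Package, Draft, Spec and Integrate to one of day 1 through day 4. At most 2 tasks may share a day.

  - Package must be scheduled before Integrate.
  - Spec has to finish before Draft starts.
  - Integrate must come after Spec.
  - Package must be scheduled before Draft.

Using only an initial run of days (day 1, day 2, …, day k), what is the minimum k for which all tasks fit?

The precedence chain requires at least 2 distinct days.
With at most 2 per day and 4 tasks, at least 2 days are needed.
2 works (last occupied day: day 2): for example Draft=day 2; Integrate=day 2; Package=day 1; Spec=day 1.

2 days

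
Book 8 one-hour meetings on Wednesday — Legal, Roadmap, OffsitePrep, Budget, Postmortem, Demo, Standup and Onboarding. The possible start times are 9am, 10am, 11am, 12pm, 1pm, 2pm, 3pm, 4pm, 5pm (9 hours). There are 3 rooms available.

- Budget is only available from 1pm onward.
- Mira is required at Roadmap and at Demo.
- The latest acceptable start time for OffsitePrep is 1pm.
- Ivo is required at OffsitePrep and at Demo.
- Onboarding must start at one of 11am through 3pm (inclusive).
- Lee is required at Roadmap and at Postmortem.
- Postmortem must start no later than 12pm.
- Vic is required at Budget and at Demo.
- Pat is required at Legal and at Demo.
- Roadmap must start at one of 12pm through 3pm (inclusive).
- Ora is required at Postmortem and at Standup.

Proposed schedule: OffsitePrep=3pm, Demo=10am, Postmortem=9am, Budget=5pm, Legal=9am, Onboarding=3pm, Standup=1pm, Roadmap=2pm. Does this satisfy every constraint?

Budget is only available from 1pm onward — holds.
Ivo is required at OffsitePrep and at Demo — holds.
Pat is required at Legal and at Demo — holds.
Onboarding must start at one of 11am through 3pm (inclusive) — holds.
There are 3 rooms available — holds.
Vic is required at Budget and at Demo — holds.
The latest acceptable start time for OffsitePrep is 1pm — violated.
Roadmap must start at one of 12pm through 3pm (inclusive) — holds.
Postmortem must start no later than 12pm — holds.
Lee is required at Roadmap and at Postmortem — holds.
Mira is required at Roadmap and at Demo — holds.
Ora is required at Postmortem and at Standup — holds.

Invalid. The latest acceptable start time for OffsitePrep is 1pm.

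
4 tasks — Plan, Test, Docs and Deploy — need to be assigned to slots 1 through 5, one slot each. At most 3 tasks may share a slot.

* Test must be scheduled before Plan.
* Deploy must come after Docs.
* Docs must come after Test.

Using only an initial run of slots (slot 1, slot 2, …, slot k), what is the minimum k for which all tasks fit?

3 slots

The precedence chain requires at least 3 distinct slots.
With at most 3 per slot and 4 tasks, at least 2 slots are needed.
3 works (last occupied slot: 3): for example Docs -> 2; Test -> 1; Deploy -> 3; Plan -> 2.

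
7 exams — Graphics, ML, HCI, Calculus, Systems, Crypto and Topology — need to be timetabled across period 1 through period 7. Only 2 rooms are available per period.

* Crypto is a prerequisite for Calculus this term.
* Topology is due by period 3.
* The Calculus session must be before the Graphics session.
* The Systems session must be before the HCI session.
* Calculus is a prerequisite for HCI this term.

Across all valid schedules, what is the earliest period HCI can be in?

period 3

Precedence pushes HCI to at least period 3.
HCI at period 3 is achievable: Calculus in period 2, Crypto in period 1, Graphics in period 3, HCI in period 3, ML in period 4, Systems in period 2, Topology in period 1.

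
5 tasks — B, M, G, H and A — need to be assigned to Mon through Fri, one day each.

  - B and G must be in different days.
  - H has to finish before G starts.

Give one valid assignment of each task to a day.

A in Mon, G in Tue, M in Mon, B in Mon, H in Mon

Checking: H(Mon) before G(Tue); B(Mon) != G(Tue).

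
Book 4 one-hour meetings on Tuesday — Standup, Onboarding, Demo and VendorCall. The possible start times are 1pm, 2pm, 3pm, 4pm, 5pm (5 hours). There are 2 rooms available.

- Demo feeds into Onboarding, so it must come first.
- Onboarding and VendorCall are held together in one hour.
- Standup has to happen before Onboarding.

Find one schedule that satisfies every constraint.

VendorCall -> 2pm, Onboarding -> 2pm, Demo -> 1pm, Standup -> 1pm

Checking: Demo(1pm) before Onboarding(2pm); Standup(1pm) before Onboarding(2pm); Onboarding = VendorCall = 2pm; max 2 per hour (cap 2).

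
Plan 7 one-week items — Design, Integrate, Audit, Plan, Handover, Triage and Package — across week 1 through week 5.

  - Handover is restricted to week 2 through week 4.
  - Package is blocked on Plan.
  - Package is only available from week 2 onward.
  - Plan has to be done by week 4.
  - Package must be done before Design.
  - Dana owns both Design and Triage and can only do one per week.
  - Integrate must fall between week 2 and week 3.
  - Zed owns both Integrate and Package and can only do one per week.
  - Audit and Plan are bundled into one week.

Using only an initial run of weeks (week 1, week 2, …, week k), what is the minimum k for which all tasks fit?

3

The precedence chain requires at least 3 distinct weeks.
3 works (last occupied week: week 3): for example Plan in week 1, Design in week 3, Triage in week 1, Integrate in week 3, Package in week 2, Audit in week 1, Handover in week 2.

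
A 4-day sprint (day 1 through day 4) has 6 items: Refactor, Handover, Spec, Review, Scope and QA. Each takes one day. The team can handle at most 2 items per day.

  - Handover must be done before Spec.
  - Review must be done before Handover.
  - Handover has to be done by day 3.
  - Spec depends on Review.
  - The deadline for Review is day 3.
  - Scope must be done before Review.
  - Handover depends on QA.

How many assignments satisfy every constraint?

Splitting on Refactor: it can be day 1 (1), day 2 (1), day 3 (2), day 4 (2). Listing each branch's schedules as (Handover, Spec, Review, Scope, QA) by day number:
Refactor=day 1: (3,4,2,1,2) — 1.
Refactor=day 2: (3,4,2,1,1) — 1.
Refactor=day 3: (3,4,2,1,1) (3,4,2,1,2) — 2.
Refactor=day 4: (3,4,2,1,1) (3,4,2,1,2) — 2.
Summing: 1 + 1 + 2 + 2 = 6.

6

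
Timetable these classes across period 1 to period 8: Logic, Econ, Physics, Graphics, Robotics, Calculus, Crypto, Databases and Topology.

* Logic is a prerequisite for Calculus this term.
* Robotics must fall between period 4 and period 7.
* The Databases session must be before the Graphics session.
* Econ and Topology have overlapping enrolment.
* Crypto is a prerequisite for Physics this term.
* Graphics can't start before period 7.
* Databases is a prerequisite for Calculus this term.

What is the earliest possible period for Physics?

period 2

Precedence pushes Physics to at least period 2.
Physics at period 2 is achievable: Physics=period 2, Crypto=period 1, Robotics=period 4, Databases=period 1, Logic=period 1, Graphics=period 7, Topology=period 2, Econ=period 1, Calculus=period 2.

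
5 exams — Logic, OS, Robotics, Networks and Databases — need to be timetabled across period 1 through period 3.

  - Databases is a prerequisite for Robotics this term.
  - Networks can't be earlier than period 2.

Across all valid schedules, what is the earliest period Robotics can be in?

period 2

Precedence pushes Robotics to at least period 2.
Robotics at period 2 is achievable: Logic -> period 1, Networks -> period 2, Databases -> period 1, Robotics -> period 2, OS -> period 1.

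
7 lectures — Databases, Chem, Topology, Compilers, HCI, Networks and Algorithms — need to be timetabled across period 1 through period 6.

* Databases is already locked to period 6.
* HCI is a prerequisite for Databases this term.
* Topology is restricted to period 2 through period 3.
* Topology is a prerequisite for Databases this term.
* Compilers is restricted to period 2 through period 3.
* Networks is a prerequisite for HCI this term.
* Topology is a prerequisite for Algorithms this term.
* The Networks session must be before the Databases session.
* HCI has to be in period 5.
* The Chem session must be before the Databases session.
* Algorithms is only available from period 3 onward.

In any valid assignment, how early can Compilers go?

Compilers is available from period 2; Compilers's own window allows nothing later than period 3.
Compilers at period 2 is achievable: Topology -> period 2; Algorithms -> period 3; Networks -> period 1; Compilers -> period 2; HCI -> period 5; Databases -> period 6; Chem -> period 1.

period 2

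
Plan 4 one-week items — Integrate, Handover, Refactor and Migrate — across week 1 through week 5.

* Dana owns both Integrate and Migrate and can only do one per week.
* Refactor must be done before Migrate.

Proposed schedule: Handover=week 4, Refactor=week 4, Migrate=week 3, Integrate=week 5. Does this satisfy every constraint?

Dana owns both Integrate and Migrate and can only do one per week — holds.
Refactor must be done before Migrate — violated.

Invalid. Refactor must be done before Migrate.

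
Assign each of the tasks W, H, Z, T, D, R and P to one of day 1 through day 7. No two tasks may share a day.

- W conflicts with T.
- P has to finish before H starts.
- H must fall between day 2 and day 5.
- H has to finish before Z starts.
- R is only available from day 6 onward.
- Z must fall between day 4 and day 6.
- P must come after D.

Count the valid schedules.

Splitting on H: it can be day 3 (10), day 4 (18), day 5 (12). Listing each branch's schedules as (W, Z, T, D, R, P) by day number:
H=day 3: (4,5,6,1,7,2) (4,5,7,1,6,2) (4,6,5,1,7,2) (5,4,6,1,7,2) (5,4,7,1,6,2) (5,6,4,1,7,2) (6,4,5,1,7,2) (6,5,4,1,7,2) (7,4,5,1,6,2) (7,5,4,1,6,2) — 10.
H=day 4: (1,5,6,2,7,3) (1,5,7,2,6,3) (1,6,5,2,7,3) (2,5,6,1,7,3) (2,5,7,1,6,3) (2,6,5,1,7,3) (3,5,6,1,7,2) (3,5,7,1,6,2) (3,6,5,1,7,2) (5,6,1,2,7,3) (5,6,2,1,7,3) (5,6,3,1,7,2) (6,5,1,2,7,3) (6,5,2,1,7,3) (6,5,3,1,7,2) (7,5,1,2,6,3) (7,5,2,1,6,3) (7,5,3,1,6,2) — 18.
H=day 5: (1,6,2,3,7,4) (1,6,3,2,7,4) (1,6,4,2,7,3) (2,6,1,3,7,4) (2,6,3,1,7,4) (2,6,4,1,7,3) (3,6,1,2,7,4) (3,6,2,1,7,4) (3,6,4,1,7,2) (4,6,1,2,7,3) (4,6,2,1,7,3) (4,6,3,1,7,2) — 12.
Summing: 10 + 18 + 12 = 40.

40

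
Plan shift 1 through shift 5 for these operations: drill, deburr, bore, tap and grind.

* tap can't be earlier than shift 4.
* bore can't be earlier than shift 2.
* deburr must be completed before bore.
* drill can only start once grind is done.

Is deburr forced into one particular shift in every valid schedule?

deburr can be shift 1 (e.g. drill in shift 2; grind in shift 1; bore in shift 2; tap in shift 4; deburr in shift 1) or shift 2 (e.g. grind -> shift 1, drill -> shift 2, deburr -> shift 2, tap -> shift 4, bore -> shift 3).

No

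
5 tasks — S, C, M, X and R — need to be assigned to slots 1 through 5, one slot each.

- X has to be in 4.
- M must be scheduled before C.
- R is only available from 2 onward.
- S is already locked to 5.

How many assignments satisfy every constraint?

Splitting on C: it can be 2 (4), 3 (8), 4 (12), 5 (16). Listing each branch's schedules as (S, M, X, R):
C=2: (5,1,4,2) (5,1,4,3) (5,1,4,4) (5,1,4,5) — 4.
C=3: (5,1,4,2) (5,1,4,3) (5,1,4,4) (5,1,4,5) (5,2,4,2) (5,2,4,3) (5,2,4,4) (5,2,4,5) — 8.
C=4: (5,1,4,2) (5,1,4,3) (5,1,4,4) (5,1,4,5) (5,2,4,2) (5,2,4,3) (5,2,4,4) (5,2,4,5) (5,3,4,2) (5,3,4,3) (5,3,4,4) (5,3,4,5) — 12.
C=5: (5,1,4,2) (5,1,4,3) (5,1,4,4) (5,1,4,5) (5,2,4,2) (5,2,4,3) (5,2,4,4) (5,2,4,5) (5,3,4,2) (5,3,4,3) (5,3,4,4) (5,3,4,5) (5,4,4,2) (5,4,4,3) (5,4,4,4) (5,4,4,5) — 16.
Summing: 4 + 8 + 12 + 16 = 40.

40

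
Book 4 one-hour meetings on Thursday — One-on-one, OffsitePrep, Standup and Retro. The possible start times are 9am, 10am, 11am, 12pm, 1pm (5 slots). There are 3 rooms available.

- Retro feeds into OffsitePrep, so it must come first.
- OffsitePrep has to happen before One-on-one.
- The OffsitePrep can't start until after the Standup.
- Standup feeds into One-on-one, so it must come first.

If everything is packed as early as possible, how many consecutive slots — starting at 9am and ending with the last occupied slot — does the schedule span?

3

The precedence chain requires at least 3 distinct slots.
With at most 3 per slot and 4 meetings, at least 2 slots are needed.
3 works (last occupied slot: 11am): for example OffsitePrep -> 10am; Standup -> 9am; One-on-one -> 11am; Retro -> 9am.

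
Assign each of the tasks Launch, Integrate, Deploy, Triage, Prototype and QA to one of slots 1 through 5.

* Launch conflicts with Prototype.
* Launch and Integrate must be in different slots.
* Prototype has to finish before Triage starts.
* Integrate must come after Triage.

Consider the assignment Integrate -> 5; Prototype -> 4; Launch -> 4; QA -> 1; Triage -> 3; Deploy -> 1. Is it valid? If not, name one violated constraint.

Prototype has to finish before Triage starts — violated.
Launch and Integrate must be in different slots — holds.
Integrate must come after Triage — holds.
Launch conflicts with Prototype — violated.

No. Launch conflicts with Prototype is not satisfied.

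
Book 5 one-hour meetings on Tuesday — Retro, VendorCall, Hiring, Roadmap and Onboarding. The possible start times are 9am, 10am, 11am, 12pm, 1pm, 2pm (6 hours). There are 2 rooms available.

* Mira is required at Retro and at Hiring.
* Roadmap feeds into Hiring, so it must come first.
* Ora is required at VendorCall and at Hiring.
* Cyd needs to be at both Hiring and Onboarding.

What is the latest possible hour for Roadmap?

1pm

Downstream work caps Roadmap at 1pm.
Roadmap at 1pm is achievable: Hiring in 2pm; Roadmap in 1pm; VendorCall in 9am; Onboarding in 10am; Retro in 9am.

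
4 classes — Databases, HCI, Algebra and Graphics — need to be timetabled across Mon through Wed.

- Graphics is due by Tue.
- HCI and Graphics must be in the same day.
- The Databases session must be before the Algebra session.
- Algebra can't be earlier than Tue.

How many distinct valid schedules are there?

6

Splitting on Databases: it can be Mon (4), Tue (2). Listing each branch's schedules as (HCI, Algebra, Graphics):
Databases=Mon: (Mon,Tue,Mon) (Mon,Wed,Mon) (Tue,Tue,Tue) (Tue,Wed,Tue) — 4.
Databases=Tue: (Mon,Wed,Mon) (Tue,Wed,Tue) — 2.
Summing: 4 + 2 = 6.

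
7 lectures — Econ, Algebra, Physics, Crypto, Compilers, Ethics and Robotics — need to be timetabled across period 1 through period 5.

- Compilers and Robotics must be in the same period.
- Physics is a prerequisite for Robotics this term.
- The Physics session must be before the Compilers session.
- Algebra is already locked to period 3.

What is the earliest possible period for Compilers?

Precedence pushes Compilers to at least period 2.
Compilers at period 2 is achievable: Econ in period 1; Algebra in period 3; Compilers in period 2; Ethics in period 1; Crypto in period 1; Robotics in period 2; Physics in period 1.

period 2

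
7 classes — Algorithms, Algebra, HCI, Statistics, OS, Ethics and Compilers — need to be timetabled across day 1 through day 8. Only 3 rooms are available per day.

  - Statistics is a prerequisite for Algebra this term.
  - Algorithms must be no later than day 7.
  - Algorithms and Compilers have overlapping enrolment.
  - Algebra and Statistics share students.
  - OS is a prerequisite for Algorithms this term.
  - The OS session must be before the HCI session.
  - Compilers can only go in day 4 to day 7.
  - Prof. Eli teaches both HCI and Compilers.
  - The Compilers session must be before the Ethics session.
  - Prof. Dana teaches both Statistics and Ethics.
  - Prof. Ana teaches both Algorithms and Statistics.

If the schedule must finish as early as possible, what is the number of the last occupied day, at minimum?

The precedence chain requires at least 2 distinct days.
With at most 3 per day and 7 classes, at least 3 days are needed.
Propagating the time windows through the other constraints, Ethics can't land before day 5, so the schedule must run through at least day 5.
5 works (last occupied day: day 5): for example Statistics -> day 1; OS -> day 1; Algebra -> day 2; Compilers -> day 4; Ethics -> day 5; HCI -> day 2; Algorithms -> day 2.

5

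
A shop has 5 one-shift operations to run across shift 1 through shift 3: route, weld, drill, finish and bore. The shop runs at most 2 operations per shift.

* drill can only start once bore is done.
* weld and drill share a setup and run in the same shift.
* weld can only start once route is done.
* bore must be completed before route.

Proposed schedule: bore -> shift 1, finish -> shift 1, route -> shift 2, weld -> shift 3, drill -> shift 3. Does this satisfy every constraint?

Yes, all constraints hold

weld can only start once route is done — holds.
drill can only start once bore is done — holds.
The shop runs at most 2 operations per shift — holds.
weld and drill share a setup and run in the same shift — holds.
bore must be completed before route — holds.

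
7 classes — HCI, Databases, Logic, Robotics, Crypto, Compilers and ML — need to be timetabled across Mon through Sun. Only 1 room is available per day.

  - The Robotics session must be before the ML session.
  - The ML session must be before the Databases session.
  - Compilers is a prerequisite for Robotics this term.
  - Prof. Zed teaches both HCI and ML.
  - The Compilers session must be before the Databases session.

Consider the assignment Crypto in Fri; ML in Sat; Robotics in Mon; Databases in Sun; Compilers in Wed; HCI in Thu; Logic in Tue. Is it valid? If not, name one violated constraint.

No — it violates: Compilers is a prerequisite for Robotics this term

Prof. Zed teaches both HCI and ML — holds.
The Robotics session must be before the ML session — holds.
Only 1 room is available per day — holds.
The Compilers session must be before the Databases session — holds.
The ML session must be before the Databases session — holds.
Compilers is a prerequisite for Robotics this term — violated.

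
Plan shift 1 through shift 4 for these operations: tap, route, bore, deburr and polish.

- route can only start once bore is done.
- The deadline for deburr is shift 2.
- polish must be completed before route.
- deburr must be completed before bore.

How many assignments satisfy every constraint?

Splitting on tap: it can be shift 1 (11), shift 2 (11), shift 3 (11), shift 4 (11). Listing each branch's schedules as (route, bore, deburr, polish) by shift number:
tap=shift 1: (3,2,1,1) (3,2,1,2) (4,2,1,1) (4,2,1,2) (4,2,1,3) (4,3,1,1) (4,3,1,2) (4,3,1,3) (4,3,2,1) (4,3,2,2) (4,3,2,3) — 11.
tap=shift 2: (3,2,1,1) (3,2,1,2) (4,2,1,1) (4,2,1,2) (4,2,1,3) (4,3,1,1) (4,3,1,2) (4,3,1,3) (4,3,2,1) (4,3,2,2) (4,3,2,3) — 11.
tap=shift 3: (3,2,1,1) (3,2,1,2) (4,2,1,1) (4,2,1,2) (4,2,1,3) (4,3,1,1) (4,3,1,2) (4,3,1,3) (4,3,2,1) (4,3,2,2) (4,3,2,3) — 11.
tap=shift 4: (3,2,1,1) (3,2,1,2) (4,2,1,1) (4,2,1,2) (4,2,1,3) (4,3,1,1) (4,3,1,2) (4,3,1,3) (4,3,2,1) (4,3,2,2) (4,3,2,3) — 11.
Summing: 11 + 11 + 11 + 11 = 44.

44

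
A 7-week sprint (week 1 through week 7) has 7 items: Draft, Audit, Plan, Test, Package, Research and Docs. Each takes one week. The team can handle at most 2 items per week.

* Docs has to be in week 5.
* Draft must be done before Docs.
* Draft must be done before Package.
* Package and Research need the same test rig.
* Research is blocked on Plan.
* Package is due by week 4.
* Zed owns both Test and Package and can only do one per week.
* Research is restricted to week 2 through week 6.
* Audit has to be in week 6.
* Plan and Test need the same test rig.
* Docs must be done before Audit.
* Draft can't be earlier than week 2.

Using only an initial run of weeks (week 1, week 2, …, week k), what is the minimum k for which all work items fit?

The precedence chain requires at least 3 distinct weeks.
With at most 2 per week and 7 work items, at least 4 weeks are needed.
Audit can't be placed before week 6, so the schedule must run through at least week 6.
6 works (last occupied week: week 6): for example Test -> week 4, Draft -> week 2, Docs -> week 5, Audit -> week 6, Research -> week 2, Plan -> week 1, Package -> week 3.

6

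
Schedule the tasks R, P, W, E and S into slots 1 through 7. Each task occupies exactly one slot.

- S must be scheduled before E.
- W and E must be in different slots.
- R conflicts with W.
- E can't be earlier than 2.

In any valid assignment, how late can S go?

Downstream work caps S at 6.
S at 6 is achievable: P=1; W=2; E=7; R=1; S=6.

6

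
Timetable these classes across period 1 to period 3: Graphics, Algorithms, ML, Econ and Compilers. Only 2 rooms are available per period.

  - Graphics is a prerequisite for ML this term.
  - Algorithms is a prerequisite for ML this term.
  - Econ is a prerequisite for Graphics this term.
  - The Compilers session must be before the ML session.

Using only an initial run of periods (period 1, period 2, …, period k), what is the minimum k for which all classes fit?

The precedence chain requires at least 3 distinct periods.
With at most 2 per period and 5 classes, at least 3 periods are needed.
3 works (last occupied period: period 3): for example Compilers=period 2; ML=period 3; Econ=period 1; Graphics=period 2; Algorithms=period 1.

3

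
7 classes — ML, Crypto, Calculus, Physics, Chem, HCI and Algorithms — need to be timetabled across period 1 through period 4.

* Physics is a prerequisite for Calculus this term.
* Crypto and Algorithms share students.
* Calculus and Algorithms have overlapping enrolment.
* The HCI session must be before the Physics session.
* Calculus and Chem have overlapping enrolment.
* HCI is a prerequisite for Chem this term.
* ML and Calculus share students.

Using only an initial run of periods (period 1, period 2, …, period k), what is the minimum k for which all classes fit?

3 periods

The precedence chain requires at least 3 distinct periods.
3 works (last occupied period: period 3): for example Calculus=period 3, Algorithms=period 2, Physics=period 2, HCI=period 1, Chem=period 2, Crypto=period 1, ML=period 1.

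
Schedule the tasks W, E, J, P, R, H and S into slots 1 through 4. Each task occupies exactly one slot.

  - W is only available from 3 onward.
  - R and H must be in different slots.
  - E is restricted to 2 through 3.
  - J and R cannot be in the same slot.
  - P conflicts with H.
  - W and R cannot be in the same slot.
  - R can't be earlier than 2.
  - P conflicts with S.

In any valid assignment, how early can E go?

2

E is available from 2; E's own window allows nothing later than 3.
E at 2 is achievable: W in 3, P in 1, J in 1, R in 2, S in 2, H in 3, E in 2.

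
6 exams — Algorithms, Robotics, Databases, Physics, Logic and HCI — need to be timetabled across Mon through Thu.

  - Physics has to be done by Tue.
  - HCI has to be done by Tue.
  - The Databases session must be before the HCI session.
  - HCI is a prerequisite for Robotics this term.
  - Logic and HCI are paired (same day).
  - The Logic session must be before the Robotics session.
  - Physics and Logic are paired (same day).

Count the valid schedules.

Splitting on Algorithms: it can be Mon (2), Tue (2), Wed (2), Thu (2). Listing each branch's schedules as (Robotics, Databases, Physics, Logic, HCI):
Algorithms=Mon: (Wed,Mon,Tue,Tue,Tue) (Thu,Mon,Tue,Tue,Tue) — 2.
Algorithms=Tue: (Wed,Mon,Tue,Tue,Tue) (Thu,Mon,Tue,Tue,Tue) — 2.
Algorithms=Wed: (Wed,Mon,Tue,Tue,Tue) (Thu,Mon,Tue,Tue,Tue) — 2.
Algorithms=Thu: (Wed,Mon,Tue,Tue,Tue) (Thu,Mon,Tue,Tue,Tue) — 2.
Summing: 2 + 2 + 2 + 2 = 8.

8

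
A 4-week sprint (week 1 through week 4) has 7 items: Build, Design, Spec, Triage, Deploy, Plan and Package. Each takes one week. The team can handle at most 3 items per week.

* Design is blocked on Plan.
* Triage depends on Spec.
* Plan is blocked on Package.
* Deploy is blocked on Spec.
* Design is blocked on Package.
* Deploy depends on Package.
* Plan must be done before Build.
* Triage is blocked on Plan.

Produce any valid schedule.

Plan -> week 2, Design -> week 3, Deploy -> week 2, Triage -> week 3, Spec -> week 1, Build -> week 3, Package -> week 1

Checking: Plan(week 2) before Triage(week 3); Spec(week 1) before Deploy(week 2); Spec(week 1) before Triage(week 3); Package(week 1) before Design(week 3); Package(week 1) before Plan(week 2); Plan(week 2) before Design(week 3); Plan(week 2) before Build(week 3); Package(week 1) before Deploy(week 2); max 3 per week (cap 3).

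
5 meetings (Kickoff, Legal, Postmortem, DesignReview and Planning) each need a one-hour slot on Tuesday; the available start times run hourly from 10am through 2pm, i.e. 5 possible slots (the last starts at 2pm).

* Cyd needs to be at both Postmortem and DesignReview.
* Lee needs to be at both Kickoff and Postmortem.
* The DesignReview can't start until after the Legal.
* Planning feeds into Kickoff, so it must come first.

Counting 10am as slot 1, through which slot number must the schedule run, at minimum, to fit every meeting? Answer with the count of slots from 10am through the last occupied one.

2

The precedence chain requires at least 2 distinct slots.
2 works (last occupied slot: 11am): for example DesignReview -> 11am; Kickoff -> 11am; Postmortem -> 10am; Legal -> 10am; Planning -> 10am.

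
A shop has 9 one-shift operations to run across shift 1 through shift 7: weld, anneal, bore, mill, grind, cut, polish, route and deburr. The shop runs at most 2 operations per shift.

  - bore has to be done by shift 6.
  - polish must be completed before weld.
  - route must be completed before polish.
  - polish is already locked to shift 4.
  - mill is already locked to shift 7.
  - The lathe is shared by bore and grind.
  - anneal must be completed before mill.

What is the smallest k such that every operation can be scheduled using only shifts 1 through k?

The precedence chain requires at least 3 distinct shifts.
With at most 2 per shift and 9 operations, at least 5 shifts are needed.
mill can't be placed before shift 7, so the schedule must run through at least shift 7.
7 works (last occupied shift: shift 7): for example bore in shift 1; weld in shift 5; anneal in shift 1; deburr in shift 3; grind in shift 2; mill in shift 7; route in shift 2; cut in shift 3; polish in shift 4.

7 shifts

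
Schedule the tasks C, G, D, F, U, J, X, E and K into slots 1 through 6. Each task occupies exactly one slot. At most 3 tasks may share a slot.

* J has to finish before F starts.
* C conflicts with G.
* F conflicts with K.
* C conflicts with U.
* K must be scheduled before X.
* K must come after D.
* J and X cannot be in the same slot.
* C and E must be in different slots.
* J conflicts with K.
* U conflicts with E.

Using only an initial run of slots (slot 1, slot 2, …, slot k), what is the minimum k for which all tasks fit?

The precedence chain requires at least 3 distinct slots.
With at most 3 per slot and 9 tasks, at least 3 slots are needed.
3 works (last occupied slot: 3): for example X -> 3, K -> 2, U -> 2, J -> 1, D -> 1, F -> 3, E -> 3, G -> 2, C -> 1.

3 slots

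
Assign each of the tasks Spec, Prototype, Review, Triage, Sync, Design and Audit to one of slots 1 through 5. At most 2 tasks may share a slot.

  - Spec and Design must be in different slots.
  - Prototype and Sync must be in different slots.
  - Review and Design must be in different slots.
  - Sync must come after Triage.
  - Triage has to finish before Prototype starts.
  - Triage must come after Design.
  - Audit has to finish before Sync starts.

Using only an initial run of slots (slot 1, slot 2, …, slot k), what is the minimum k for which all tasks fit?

The precedence chain requires at least 3 distinct slots.
With at most 2 per slot and 7 tasks, at least 4 slots are needed.
4 works (last occupied slot: 4): for example Sync=3, Design=1, Review=3, Triage=2, Audit=1, Prototype=4, Spec=2.

4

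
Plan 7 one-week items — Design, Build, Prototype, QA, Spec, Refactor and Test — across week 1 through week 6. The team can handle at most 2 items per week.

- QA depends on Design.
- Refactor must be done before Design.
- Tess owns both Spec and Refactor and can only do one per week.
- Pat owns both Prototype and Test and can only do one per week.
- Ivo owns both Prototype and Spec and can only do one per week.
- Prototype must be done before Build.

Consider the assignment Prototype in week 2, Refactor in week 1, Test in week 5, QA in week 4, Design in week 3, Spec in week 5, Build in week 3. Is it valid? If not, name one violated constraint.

Ivo owns both Prototype and Spec and can only do one per week — holds.
Pat owns both Prototype and Test and can only do one per week — holds.
Tess owns both Spec and Refactor and can only do one per week — holds.
The team can handle at most 2 items per week — holds.
Refactor must be done before Design — holds.
Prototype must be done before Build — holds.
QA depends on Design — holds.

Yes, all constraints hold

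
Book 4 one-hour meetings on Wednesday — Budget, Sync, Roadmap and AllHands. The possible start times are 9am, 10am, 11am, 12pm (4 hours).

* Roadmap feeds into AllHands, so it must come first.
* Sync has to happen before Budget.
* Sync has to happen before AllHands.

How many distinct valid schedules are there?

31

Splitting on Budget: it can be 10am (6), 11am (11), 12pm (14). Listing each branch's schedules as (Sync, Roadmap, AllHands):
Budget=10am: (9am,9am,10am) (9am,9am,11am) (9am,9am,12pm) (9am,10am,11am) (9am,10am,12pm) (9am,11am,12pm) — 6.
Budget=11am: (9am,9am,10am) (9am,9am,11am) (9am,9am,12pm) (9am,10am,11am) (9am,10am,12pm) (9am,11am,12pm) (10am,9am,11am) (10am,9am,12pm) (10am,10am,11am) (10am,10am,12pm) (10am,11am,12pm) — 11.
Budget=12pm: (9am,9am,10am) (9am,9am,11am) (9am,9am,12pm) (9am,10am,11am) (9am,10am,12pm) (9am,11am,12pm) (10am,9am,11am) (10am,9am,12pm) (10am,10am,11am) (10am,10am,12pm) (10am,11am,12pm) (11am,9am,12pm) (11am,10am,12pm) (11am,11am,12pm) — 14.
Summing: 6 + 11 + 14 = 31.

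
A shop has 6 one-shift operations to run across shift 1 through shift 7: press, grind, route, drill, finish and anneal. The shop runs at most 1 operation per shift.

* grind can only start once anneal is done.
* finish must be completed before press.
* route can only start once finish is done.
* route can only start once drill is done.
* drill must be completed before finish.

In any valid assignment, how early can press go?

shift 3

Precedence pushes press to at least shift 3.
press at shift 3 is achievable: anneal -> shift 5, grind -> shift 6, press -> shift 3, finish -> shift 2, route -> shift 4, drill -> shift 1.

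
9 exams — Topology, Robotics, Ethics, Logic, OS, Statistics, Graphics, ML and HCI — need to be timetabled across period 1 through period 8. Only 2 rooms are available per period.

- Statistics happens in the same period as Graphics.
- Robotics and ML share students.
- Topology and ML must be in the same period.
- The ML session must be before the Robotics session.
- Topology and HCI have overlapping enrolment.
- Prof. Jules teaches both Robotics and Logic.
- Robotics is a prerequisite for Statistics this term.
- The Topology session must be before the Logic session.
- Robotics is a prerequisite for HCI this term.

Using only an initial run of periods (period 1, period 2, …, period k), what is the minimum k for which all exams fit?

The precedence chain requires at least 3 distinct periods.
With at most 2 per period and 9 exams, at least 5 periods are needed.
5 works (last occupied period: period 5): for example Statistics -> period 4, ML -> period 1, Graphics -> period 4, Ethics -> period 2, HCI -> period 3, Topology -> period 1, OS -> period 5, Robotics -> period 2, Logic -> period 3.

5 periods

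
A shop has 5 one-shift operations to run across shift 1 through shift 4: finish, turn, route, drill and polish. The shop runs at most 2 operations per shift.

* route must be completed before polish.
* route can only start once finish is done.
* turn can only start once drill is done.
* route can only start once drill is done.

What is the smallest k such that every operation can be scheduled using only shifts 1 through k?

The precedence chain requires at least 3 distinct shifts.
With at most 2 per shift and 5 operations, at least 3 shifts are needed.
3 works (last occupied shift: shift 3): for example turn=shift 2, route=shift 2, finish=shift 1, polish=shift 3, drill=shift 1.

3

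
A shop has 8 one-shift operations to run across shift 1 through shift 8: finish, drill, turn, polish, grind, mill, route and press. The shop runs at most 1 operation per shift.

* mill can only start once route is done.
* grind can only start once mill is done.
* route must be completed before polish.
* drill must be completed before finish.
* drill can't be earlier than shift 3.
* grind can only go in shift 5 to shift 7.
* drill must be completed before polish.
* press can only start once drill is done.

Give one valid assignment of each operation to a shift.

polish -> shift 4, mill -> shift 2, turn -> shift 8, drill -> shift 3, finish -> shift 6, press -> shift 7, route -> shift 1, grind -> shift 5

Checking: route(shift 1) before polish(shift 4); drill(shift 3) before polish(shift 4); drill(shift 3) before press(shift 7); drill(shift 3) before finish(shift 6); route(shift 1) before mill(shift 2); mill(shift 2) before grind(shift 5); drill=shift 3 in [shift 3,shift 8]; grind=shift 5 in [shift 5,shift 7]; max 1 per shift (cap 1).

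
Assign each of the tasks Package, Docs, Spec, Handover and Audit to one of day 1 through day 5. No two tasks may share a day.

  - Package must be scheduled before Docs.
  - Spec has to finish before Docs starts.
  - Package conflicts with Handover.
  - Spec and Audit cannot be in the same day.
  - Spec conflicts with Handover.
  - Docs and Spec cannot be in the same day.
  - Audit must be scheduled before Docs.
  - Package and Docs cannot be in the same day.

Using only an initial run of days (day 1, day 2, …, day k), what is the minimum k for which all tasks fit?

The precedence chain requires at least 2 distinct days.
With at most 1 per day and 5 tasks, at least 5 days are needed.
5 works (last occupied day: day 5): for example Audit in day 3; Spec in day 2; Handover in day 5; Package in day 1; Docs in day 4.

5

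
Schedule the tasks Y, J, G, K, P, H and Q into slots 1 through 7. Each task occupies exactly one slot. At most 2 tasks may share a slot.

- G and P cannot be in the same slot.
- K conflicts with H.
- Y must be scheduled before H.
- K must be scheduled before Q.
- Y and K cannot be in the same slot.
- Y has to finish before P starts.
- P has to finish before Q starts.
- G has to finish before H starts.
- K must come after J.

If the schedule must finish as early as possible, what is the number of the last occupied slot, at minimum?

slot 4

The precedence chain requires at least 3 distinct slots.
With at most 2 per slot and 7 tasks, at least 4 slots are needed.
4 works (last occupied slot: 4): for example J in 1; P in 2; Q in 3; H in 4; K in 2; Y in 1; G in 3.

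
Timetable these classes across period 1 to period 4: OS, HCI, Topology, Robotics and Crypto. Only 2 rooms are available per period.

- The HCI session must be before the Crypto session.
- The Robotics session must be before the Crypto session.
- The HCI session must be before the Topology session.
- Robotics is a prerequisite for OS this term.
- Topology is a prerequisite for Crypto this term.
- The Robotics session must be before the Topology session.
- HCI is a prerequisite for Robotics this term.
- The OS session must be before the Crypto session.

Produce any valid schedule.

HCI in period 1; Topology in period 3; Robotics in period 2; OS in period 3; Crypto in period 4

Checking: Robotics(period 2) before Topology(period 3); Robotics(period 2) before OS(period 3); HCI(period 1) before Topology(period 3); OS(period 3) before Crypto(period 4); Topology(period 3) before Crypto(period 4); HCI(period 1) before Crypto(period 4); Robotics(period 2) before Crypto(period 4); HCI(period 1) before Robotics(period 2); max 2 per period (cap 2).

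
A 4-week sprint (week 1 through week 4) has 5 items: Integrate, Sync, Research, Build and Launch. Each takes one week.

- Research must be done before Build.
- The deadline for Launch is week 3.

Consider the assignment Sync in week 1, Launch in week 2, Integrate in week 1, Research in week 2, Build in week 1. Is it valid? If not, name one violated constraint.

The deadline for Launch is week 3 — holds.
Research must be done before Build — violated.

Invalid. Research must be done before Build.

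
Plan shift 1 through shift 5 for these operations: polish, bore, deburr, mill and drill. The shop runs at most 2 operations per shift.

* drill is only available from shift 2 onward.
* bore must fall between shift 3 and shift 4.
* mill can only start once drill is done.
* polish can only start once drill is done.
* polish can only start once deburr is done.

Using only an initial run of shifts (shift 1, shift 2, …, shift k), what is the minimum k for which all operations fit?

4

The precedence chain requires at least 2 distinct shifts.
With at most 2 per shift and 5 operations, at least 3 shifts are needed.
bore can't be placed before shift 3, so the schedule must run through at least shift 3.
Could 3 shifts be enough, i.e. nothing placed later than shift 3? No: bore's window within 3 shifts is {shift 3}; drill's window within 3 shifts is {shift 2, shift 3}; polish must come after drill (at shift 2 or later) → {shift 3}; drill must come before polish (at shift 3 or earlier) → {shift 2}; mill must come after drill (at shift 2 or later) → {shift 3}; that puts polish, bore and mill all in shift 3 — more than 2 per shift.
So 3 shifts is not enough.
4 works (last occupied shift: shift 4): for example bore -> shift 3, polish -> shift 3, deburr -> shift 1, drill -> shift 2, mill -> shift 4.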